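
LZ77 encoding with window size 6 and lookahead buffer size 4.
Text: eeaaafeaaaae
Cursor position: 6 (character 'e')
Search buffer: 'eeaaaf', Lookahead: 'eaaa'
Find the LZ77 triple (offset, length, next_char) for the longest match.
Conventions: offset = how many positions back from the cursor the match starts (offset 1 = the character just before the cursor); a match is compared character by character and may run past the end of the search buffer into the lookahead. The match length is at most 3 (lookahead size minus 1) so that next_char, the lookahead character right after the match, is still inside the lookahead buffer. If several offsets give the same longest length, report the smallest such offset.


Try each offset into the search buffer:
  offset=1 (pos 5, char 'f'): match length 0
  offset=2 (pos 4, char 'a'): match length 0
  offset=3 (pos 3, char 'a'): match length 0
  offset=4 (pos 2, char 'a'): match length 0
  offset=5 (pos 1, char 'e'): match length 3
  offset=6 (pos 0, char 'e'): match length 1
Longest match has length 3 at offset 5.
next_char = character at position 6 + 3 = 9 -> 'a'

Best match: offset=5, length=3 (matching 'eaa' starting at position 1)
LZ77 triple: (5, 3, 'a')


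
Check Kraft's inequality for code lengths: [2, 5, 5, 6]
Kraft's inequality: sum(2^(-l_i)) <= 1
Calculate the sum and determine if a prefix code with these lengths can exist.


Sum = 2^(-2) + 2^(-5) + 2^(-5) + 2^(-6)
    = 0.25 + 0.03125 + 0.03125 + 0.015625
    = 21/64 = 0.328125
Since 0.328125 <= 1, Kraft's inequality IS satisfied.
A prefix code with these lengths CAN exist.

Kraft sum = 0.328125. Satisfied.


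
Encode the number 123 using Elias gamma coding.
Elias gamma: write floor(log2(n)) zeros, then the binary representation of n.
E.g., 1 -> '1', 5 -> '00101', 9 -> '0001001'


num_bits = floor(log2(123)) + 1 = 7
leading_zeros = num_bits - 1 = 6
binary(123) = 1111011

Elias gamma(123) = '000000' + '1111011' = 0000001111011 (13 bits)


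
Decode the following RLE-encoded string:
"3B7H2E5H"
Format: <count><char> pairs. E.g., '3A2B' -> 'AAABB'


Expanding each <count><char> pair:
  3B -> 'BBB'
  7H -> 'HHHHHHH'
  2E -> 'EE'
  5H -> 'HHHHH'

Decoded = BBBHHHHHHHEEHHHHH


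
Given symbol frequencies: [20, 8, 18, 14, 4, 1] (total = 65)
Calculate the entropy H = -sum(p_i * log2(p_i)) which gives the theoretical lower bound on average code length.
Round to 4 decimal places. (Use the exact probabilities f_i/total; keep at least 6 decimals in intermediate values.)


Per-symbol terms -p_i * log2(p_i) with p_i = f_i/65:
  p = 20/65 = 0.307692: log2(p) = -1.700440, -p*log2(p) = 0.523212
  p = 8/65 = 0.123077: log2(p) = -3.022368, -p*log2(p) = 0.371984
  p = 18/65 = 0.276923: log2(p) = -1.852443, -p*log2(p) = 0.512984
  p = 14/65 = 0.215385: log2(p) = -2.215013, -p*log2(p) = 0.477080
  p = 4/65 = 0.061538: log2(p) = -4.022368, -p*log2(p) = 0.247530
  p = 1/65 = 0.015385: log2(p) = -6.022368, -p*log2(p) = 0.092652
H = 0.523212 + 0.371984 + 0.512984 + 0.477080 + 0.247530 + 0.092652 = 2.225442

H = 2.2254 bits/symbol


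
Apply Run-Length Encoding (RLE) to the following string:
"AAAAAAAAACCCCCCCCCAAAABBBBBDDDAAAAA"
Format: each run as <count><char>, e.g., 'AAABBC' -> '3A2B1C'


Scanning runs left to right:
  i=0: run of 'A' x 9 -> '9A'
  i=9: run of 'C' x 9 -> '9C'
  i=18: run of 'A' x 4 -> '4A'
  i=22: run of 'B' x 5 -> '5B'
  i=27: run of 'D' x 3 -> '3D'
  i=30: run of 'A' x 5 -> '5A'

RLE = 9A9C4A5B3D5A


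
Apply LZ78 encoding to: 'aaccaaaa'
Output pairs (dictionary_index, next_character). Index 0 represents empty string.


LZ78 encoding steps:
Dictionary: {0: ''}
Step 1: w='' (idx 0), next='a' -> output (0, 'a'), add 'a' as idx 1
Step 2: w='a' (idx 1), next='c' -> output (1, 'c'), add 'ac' as idx 2
Step 3: w='' (idx 0), next='c' -> output (0, 'c'), add 'c' as idx 3
Step 4: w='a' (idx 1), next='a' -> output (1, 'a'), add 'aa' as idx 4
Step 5: w='aa' (idx 4), end of input -> output (4, '')


Encoded: [(0, 'a'), (1, 'c'), (0, 'c'), (1, 'a'), (4, '')]


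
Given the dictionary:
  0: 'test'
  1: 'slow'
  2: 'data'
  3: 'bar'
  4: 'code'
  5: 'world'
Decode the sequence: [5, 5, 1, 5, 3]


Look up each index in the dictionary:
  5 -> 'world'
  5 -> 'world'
  1 -> 'slow'
  5 -> 'world'
  3 -> 'bar'

Decoded: "world world slow world bar"


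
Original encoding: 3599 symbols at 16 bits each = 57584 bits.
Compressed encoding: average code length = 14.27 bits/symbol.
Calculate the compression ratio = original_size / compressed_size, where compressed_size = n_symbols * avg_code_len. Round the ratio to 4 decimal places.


original_size = n_symbols * orig_bits = 3599 * 16 = 57584 bits
compressed_size = n_symbols * avg_code_len = 3599 * 14.27 = 51357.73 bits
ratio = original_size / compressed_size = 57584 / 51357.73 = 1.1212

Compression ratio = 1.1212


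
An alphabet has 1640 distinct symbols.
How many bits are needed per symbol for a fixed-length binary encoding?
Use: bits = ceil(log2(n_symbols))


log2(1640) = 10.6795
Bracket: 2^10 = 1024 < 1640 <= 2^11 = 2048
So ceil(log2(1640)) = 11

bits = ceil(log2(1640)) = ceil(10.6795) = 11 bits


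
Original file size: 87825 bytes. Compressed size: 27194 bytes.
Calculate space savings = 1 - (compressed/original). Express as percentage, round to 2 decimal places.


ratio = compressed/original = 27194/87825 = 0.309638
savings = 1 - ratio = 1 - 0.309638 = 0.690362
as a percentage: 0.690362 * 100 = 69.04%

Space savings = 1 - 27194/87825 = 69.04%


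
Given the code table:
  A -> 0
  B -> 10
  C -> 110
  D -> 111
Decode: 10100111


Decoding:
10 -> B
10 -> B
0 -> A
111 -> D


Result: BBAD


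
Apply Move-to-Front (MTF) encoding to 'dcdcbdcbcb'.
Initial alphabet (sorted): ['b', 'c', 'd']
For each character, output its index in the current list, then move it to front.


MTF encoding:
'd': index 2 in ['b', 'c', 'd'] -> ['d', 'b', 'c']
'c': index 2 in ['d', 'b', 'c'] -> ['c', 'd', 'b']
'd': index 1 in ['c', 'd', 'b'] -> ['d', 'c', 'b']
'c': index 1 in ['d', 'c', 'b'] -> ['c', 'd', 'b']
'b': index 2 in ['c', 'd', 'b'] -> ['b', 'c', 'd']
'd': index 2 in ['b', 'c', 'd'] -> ['d', 'b', 'c']
'c': index 2 in ['d', 'b', 'c'] -> ['c', 'd', 'b']
'b': index 2 in ['c', 'd', 'b'] -> ['b', 'c', 'd']
'c': index 1 in ['b', 'c', 'd'] -> ['c', 'b', 'd']
'b': index 1 in ['c', 'b', 'd'] -> ['b', 'c', 'd']


Output: [2, 2, 1, 1, 2, 2, 2, 2, 1, 1]


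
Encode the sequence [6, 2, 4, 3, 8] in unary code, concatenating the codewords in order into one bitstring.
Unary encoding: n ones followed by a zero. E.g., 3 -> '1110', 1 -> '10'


Encode each number as n ones followed by a terminating 0:
  6 -> 1111110 (7 bits)
  2 -> 110 (3 bits)
  4 -> 11110 (5 bits)
  3 -> 1110 (4 bits)
  8 -> 111111110 (9 bits)
Total length = 7 + 3 + 5 + 4 + 9 = 28 bits.

Unary([6, 2, 4, 3, 8]) = 1111110110111101110111111110 (28 bits)


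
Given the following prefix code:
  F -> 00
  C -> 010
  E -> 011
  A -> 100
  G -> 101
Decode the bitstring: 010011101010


Decoding step by step:
Bits 010 -> C
Bits 011 -> E
Bits 101 -> G
Bits 010 -> C


Decoded message: CEGC


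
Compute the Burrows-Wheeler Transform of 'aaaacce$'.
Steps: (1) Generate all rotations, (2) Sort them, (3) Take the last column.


Rotations (sorted):
  0: $aaaacce -> last char: e
  1: aaaacce$ -> last char: $
  2: aaacce$a -> last char: a
  3: aacce$aa -> last char: a
  4: acce$aaa -> last char: a
  5: cce$aaaa -> last char: a
  6: ce$aaaac -> last char: c
  7: e$aaaacc -> last char: c


BWT = e$aaaacc


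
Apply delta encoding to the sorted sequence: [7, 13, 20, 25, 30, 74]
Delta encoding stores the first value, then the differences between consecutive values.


First value: 7
Deltas:
  13 - 7 = 6
  20 - 13 = 7
  25 - 20 = 5
  30 - 25 = 5
  74 - 30 = 44


Delta encoded: [7, 6, 7, 5, 5, 44]


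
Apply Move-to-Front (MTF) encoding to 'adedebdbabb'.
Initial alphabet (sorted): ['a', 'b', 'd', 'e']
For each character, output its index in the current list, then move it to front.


MTF encoding:
'a': index 0 in ['a', 'b', 'd', 'e'] -> ['a', 'b', 'd', 'e']
'd': index 2 in ['a', 'b', 'd', 'e'] -> ['d', 'a', 'b', 'e']
'e': index 3 in ['d', 'a', 'b', 'e'] -> ['e', 'd', 'a', 'b']
'd': index 1 in ['e', 'd', 'a', 'b'] -> ['d', 'e', 'a', 'b']
'e': index 1 in ['d', 'e', 'a', 'b'] -> ['e', 'd', 'a', 'b']
'b': index 3 in ['e', 'd', 'a', 'b'] -> ['b', 'e', 'd', 'a']
'd': index 2 in ['b', 'e', 'd', 'a'] -> ['d', 'b', 'e', 'a']
'b': index 1 in ['d', 'b', 'e', 'a'] -> ['b', 'd', 'e', 'a']
'a': index 3 in ['b', 'd', 'e', 'a'] -> ['a', 'b', 'd', 'e']
'b': index 1 in ['a', 'b', 'd', 'e'] -> ['b', 'a', 'd', 'e']
'b': index 0 in ['b', 'a', 'd', 'e'] -> ['b', 'a', 'd', 'e']


Output: [0, 2, 3, 1, 1, 3, 2, 1, 3, 1, 0]


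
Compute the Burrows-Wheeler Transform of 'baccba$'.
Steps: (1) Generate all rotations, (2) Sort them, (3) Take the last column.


Rotations (sorted):
  0: $baccba -> last char: a
  1: a$baccb -> last char: b
  2: accba$b -> last char: b
  3: ba$bacc -> last char: c
  4: baccba$ -> last char: $
  5: cba$bac -> last char: c
  6: ccba$ba -> last char: a


BWT = abbc$ca


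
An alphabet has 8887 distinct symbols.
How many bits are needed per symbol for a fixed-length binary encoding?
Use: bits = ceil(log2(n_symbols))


log2(8887) = 13.1175
Bracket: 2^13 = 8192 < 8887 <= 2^14 = 16384
So ceil(log2(8887)) = 14

bits = ceil(log2(8887)) = ceil(13.1175) = 14 bits


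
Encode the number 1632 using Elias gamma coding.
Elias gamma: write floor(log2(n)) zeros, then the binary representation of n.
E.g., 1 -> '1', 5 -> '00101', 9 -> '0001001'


num_bits = floor(log2(1632)) + 1 = 11
leading_zeros = num_bits - 1 = 10
binary(1632) = 11001100000

Elias gamma(1632) = '0000000000' + '11001100000' = 000000000011001100000 (21 bits)


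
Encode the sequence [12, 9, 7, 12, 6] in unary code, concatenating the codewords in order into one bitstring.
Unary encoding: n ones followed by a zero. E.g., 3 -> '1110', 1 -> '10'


Encode each number as n ones followed by a terminating 0:
  12 -> 1111111111110 (13 bits)
  9 -> 1111111110 (10 bits)
  7 -> 11111110 (8 bits)
  12 -> 1111111111110 (13 bits)
  6 -> 1111110 (7 bits)
Total length = 13 + 10 + 8 + 13 + 7 = 51 bits.

Unary([12, 9, 7, 12, 6]) = 111111111111011111111101111111011111111111101111110 (51 bits)


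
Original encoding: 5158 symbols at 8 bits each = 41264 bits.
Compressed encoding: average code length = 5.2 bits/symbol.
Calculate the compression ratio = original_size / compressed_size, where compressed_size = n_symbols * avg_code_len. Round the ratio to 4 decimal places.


original_size = n_symbols * orig_bits = 5158 * 8 = 41264 bits
compressed_size = n_symbols * avg_code_len = 5158 * 5.2 = 26821.6 bits
ratio = original_size / compressed_size = 41264 / 26821.6 = 1.5385

Compression ratio = 1.5385


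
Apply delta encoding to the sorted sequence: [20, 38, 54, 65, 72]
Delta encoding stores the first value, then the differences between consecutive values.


First value: 20
Deltas:
  38 - 20 = 18
  54 - 38 = 16
  65 - 54 = 11
  72 - 65 = 7


Delta encoded: [20, 18, 16, 11, 7]


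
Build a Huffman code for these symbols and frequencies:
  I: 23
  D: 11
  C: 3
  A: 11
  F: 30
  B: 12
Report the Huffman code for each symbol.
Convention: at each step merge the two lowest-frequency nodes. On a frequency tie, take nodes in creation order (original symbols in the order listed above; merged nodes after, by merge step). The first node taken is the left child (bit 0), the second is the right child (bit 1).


Huffman tree construction:
Step 1: Merge C(3) + D(11) = 14
Step 2: Merge A(11) + B(12) = 23
Step 3: Merge (C+D)(14) + I(23) = 37
Step 4: Merge (A+B)(23) + F(30) = 53
Step 5: Merge ((C+D)+I)(37) + ((A+B)+F)(53) = 90
Read each symbol's code off the tree from the root (left child = 0, right child = 1).

Codes:
  I: 01 (length 2)
  D: 001 (length 3)
  C: 000 (length 3)
  A: 100 (length 3)
  F: 11 (length 2)
  B: 101 (length 3)
Average code length: 217/90 = 2.4111 bits/symbol


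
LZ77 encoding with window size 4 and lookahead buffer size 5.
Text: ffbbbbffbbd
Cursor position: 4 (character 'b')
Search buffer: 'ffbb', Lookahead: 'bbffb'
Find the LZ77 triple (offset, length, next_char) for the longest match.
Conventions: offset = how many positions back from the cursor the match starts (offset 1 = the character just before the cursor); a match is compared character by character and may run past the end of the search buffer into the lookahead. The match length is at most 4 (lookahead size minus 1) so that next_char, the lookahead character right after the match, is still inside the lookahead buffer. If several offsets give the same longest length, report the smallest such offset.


Try each offset into the search buffer:
  offset=1 (pos 3, char 'b'): match length 2
  offset=2 (pos 2, char 'b'): match length 2
  offset=3 (pos 1, char 'f'): match length 0
  offset=4 (pos 0, char 'f'): match length 0
Longest match has length 2, found at offsets 1, 2; take the smallest, offset 1.
next_char = character at position 4 + 2 = 6 -> 'f'

Best match: offset=1, length=2 (matching 'bb' starting at position 3)
LZ77 triple: (1, 2, 'f')


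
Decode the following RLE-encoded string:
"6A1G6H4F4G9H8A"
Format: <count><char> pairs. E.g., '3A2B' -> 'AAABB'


Expanding each <count><char> pair:
  6A -> 'AAAAAA'
  1G -> 'G'
  6H -> 'HHHHHH'
  4F -> 'FFFF'
  4G -> 'GGGG'
  9H -> 'HHHHHHHHH'
  8A -> 'AAAAAAAA'

Decoded = AAAAAAGHHHHHHFFFFGGGGHHHHHHHHHAAAAAAAA


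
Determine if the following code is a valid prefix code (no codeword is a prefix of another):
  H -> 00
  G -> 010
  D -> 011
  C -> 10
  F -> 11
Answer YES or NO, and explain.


Checking each pair (does one codeword prefix another?):
  H='00' vs G='010': no prefix
  H='00' vs D='011': no prefix
  H='00' vs C='10': no prefix
  H='00' vs F='11': no prefix
  G='010' vs H='00': no prefix
  G='010' vs D='011': no prefix
  G='010' vs C='10': no prefix
  G='010' vs F='11': no prefix
  D='011' vs H='00': no prefix
  D='011' vs G='010': no prefix
  D='011' vs C='10': no prefix
  D='011' vs F='11': no prefix
  C='10' vs H='00': no prefix
  C='10' vs G='010': no prefix
  C='10' vs D='011': no prefix
  C='10' vs F='11': no prefix
  F='11' vs H='00': no prefix
  F='11' vs G='010': no prefix
  F='11' vs D='011': no prefix
  F='11' vs C='10': no prefix
No violation found over all pairs.

YES -- this is a valid prefix code. No codeword is a prefix of any other codeword.


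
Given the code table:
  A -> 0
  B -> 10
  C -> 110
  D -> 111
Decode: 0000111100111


Decoding:
0 -> A
0 -> A
0 -> A
0 -> A
111 -> D
10 -> B
0 -> A
111 -> D


Result: AAAADBAD


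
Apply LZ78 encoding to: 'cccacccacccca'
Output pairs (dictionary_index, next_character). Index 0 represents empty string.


LZ78 encoding steps:
Dictionary: {0: ''}
Step 1: w='' (idx 0), next='c' -> output (0, 'c'), add 'c' as idx 1
Step 2: w='c' (idx 1), next='c' -> output (1, 'c'), add 'cc' as idx 2
Step 3: w='' (idx 0), next='a' -> output (0, 'a'), add 'a' as idx 3
Step 4: w='cc' (idx 2), next='c' -> output (2, 'c'), add 'ccc' as idx 4
Step 5: w='a' (idx 3), next='c' -> output (3, 'c'), add 'ac' as idx 5
Step 6: w='ccc' (idx 4), next='a' -> output (4, 'a'), add 'ccca' as idx 6


Encoded: [(0, 'c'), (1, 'c'), (0, 'a'), (2, 'c'), (3, 'c'), (4, 'a')]


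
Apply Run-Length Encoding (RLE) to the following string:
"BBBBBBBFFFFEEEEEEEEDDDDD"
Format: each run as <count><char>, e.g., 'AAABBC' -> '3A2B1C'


Scanning runs left to right:
  i=0: run of 'B' x 7 -> '7B'
  i=7: run of 'F' x 4 -> '4F'
  i=11: run of 'E' x 8 -> '8E'
  i=19: run of 'D' x 5 -> '5D'

RLE = 7B4F8E5D


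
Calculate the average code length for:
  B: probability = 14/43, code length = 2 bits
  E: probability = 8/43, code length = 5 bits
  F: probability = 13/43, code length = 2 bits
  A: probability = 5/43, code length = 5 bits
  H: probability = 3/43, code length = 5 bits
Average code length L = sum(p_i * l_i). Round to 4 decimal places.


Weighted contributions p_i * l_i:
  B: (14/43) * 2 = 28/43
  E: (8/43) * 5 = 40/43
  F: (13/43) * 2 = 26/43
  A: (5/43) * 5 = 25/43
  H: (3/43) * 5 = 15/43
Sum = (28 + 40 + 26 + 25 + 15)/43 = 134/43

L = 134/43 = 3.1163 bits/symbol


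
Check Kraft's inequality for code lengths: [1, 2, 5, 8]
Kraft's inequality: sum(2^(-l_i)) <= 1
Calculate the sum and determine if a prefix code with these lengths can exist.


Sum = 2^(-1) + 2^(-2) + 2^(-5) + 2^(-8)
    = 0.5 + 0.25 + 0.03125 + 0.00390625
    = 201/256 = 0.78515625
Since 0.78515625 <= 1, Kraft's inequality IS satisfied.
A prefix code with these lengths CAN exist.

Kraft sum = 0.78515625. Satisfied.


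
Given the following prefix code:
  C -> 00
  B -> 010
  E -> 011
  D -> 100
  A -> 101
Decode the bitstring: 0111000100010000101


Decoding step by step:
Bits 011 -> E
Bits 100 -> D
Bits 010 -> B
Bits 00 -> C
Bits 100 -> D
Bits 00 -> C
Bits 101 -> A


Decoded message: EDBCDCA


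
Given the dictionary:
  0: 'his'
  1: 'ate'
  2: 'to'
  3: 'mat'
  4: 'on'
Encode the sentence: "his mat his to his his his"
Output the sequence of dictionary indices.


Look up each word in the dictionary:
  'his' -> 0
  'mat' -> 3
  'his' -> 0
  'to' -> 2
  'his' -> 0
  'his' -> 0
  'his' -> 0

Encoded: [0, 3, 0, 2, 0, 0, 0]


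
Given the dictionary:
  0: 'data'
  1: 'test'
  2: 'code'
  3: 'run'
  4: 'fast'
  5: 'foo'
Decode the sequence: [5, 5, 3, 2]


Look up each index in the dictionary:
  5 -> 'foo'
  5 -> 'foo'
  3 -> 'run'
  2 -> 'code'

Decoded: "foo foo run code"


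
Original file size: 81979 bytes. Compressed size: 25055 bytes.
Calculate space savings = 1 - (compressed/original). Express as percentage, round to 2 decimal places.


ratio = compressed/original = 25055/81979 = 0.305627
savings = 1 - ratio = 1 - 0.305627 = 0.694373
as a percentage: 0.694373 * 100 = 69.44%

Space savings = 1 - 25055/81979 = 69.44%


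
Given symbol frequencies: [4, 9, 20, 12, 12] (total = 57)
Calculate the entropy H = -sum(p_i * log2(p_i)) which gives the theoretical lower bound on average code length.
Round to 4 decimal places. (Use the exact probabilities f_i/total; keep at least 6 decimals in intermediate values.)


Per-symbol terms -p_i * log2(p_i) with p_i = f_i/57:
  p = 4/57 = 0.070175: log2(p) = -3.832890, -p*log2(p) = 0.268975
  p = 9/57 = 0.157895: log2(p) = -2.662965, -p*log2(p) = 0.420468
  p = 20/57 = 0.350877: log2(p) = -1.510962, -p*log2(p) = 0.530162
  p = 12/57 = 0.210526: log2(p) = -2.247928, -p*log2(p) = 0.473248
  p = 12/57 = 0.210526: log2(p) = -2.247928, -p*log2(p) = 0.473248
H = 0.268975 + 0.420468 + 0.530162 + 0.473248 + 0.473248 = 2.166101

H = 2.1661 bits/symbol


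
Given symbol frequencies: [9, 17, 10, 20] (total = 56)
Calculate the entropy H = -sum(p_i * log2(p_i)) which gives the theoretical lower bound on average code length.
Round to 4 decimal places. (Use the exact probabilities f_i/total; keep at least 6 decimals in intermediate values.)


Per-symbol terms -p_i * log2(p_i) with p_i = f_i/56:
  p = 9/56 = 0.160714: log2(p) = -2.637430, -p*log2(p) = 0.423873
  p = 17/56 = 0.303571: log2(p) = -1.719892, -p*log2(p) = 0.522110
  p = 10/56 = 0.178571: log2(p) = -2.485427, -p*log2(p) = 0.443826
  p = 20/56 = 0.357143: log2(p) = -1.485427, -p*log2(p) = 0.530510
H = 0.423873 + 0.522110 + 0.443826 + 0.530510 = 1.920319

H = 1.9203 bits/symbol


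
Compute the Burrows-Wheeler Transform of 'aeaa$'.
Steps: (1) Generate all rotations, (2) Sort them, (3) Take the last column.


Rotations (sorted):
  0: $aeaa -> last char: a
  1: a$aea -> last char: a
  2: aa$ae -> last char: e
  3: aeaa$ -> last char: $
  4: eaa$a -> last char: a


BWT = aae$a


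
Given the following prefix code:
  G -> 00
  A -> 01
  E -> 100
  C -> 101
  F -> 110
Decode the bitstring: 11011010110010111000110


Decoding step by step:
Bits 110 -> F
Bits 110 -> F
Bits 101 -> C
Bits 100 -> E
Bits 101 -> C
Bits 110 -> F
Bits 00 -> G
Bits 110 -> F


Decoded message: FFCECFGF


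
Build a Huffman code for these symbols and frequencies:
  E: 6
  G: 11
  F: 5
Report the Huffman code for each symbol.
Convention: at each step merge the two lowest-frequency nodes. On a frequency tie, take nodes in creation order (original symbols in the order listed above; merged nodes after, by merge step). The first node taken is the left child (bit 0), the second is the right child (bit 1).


Huffman tree construction:
Step 1: Merge F(5) + E(6) = 11
Step 2: Merge G(11) + (F+E)(11) = 22
Read each symbol's code off the tree from the root (left child = 0, right child = 1).

Codes:
  E: 11 (length 2)
  G: 0 (length 1)
  F: 10 (length 2)
Average code length: 33/22 = 1.5000 bits/symbol


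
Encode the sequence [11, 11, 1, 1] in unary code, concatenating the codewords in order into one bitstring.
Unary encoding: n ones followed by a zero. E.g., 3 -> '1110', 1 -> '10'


Encode each number as n ones followed by a terminating 0:
  11 -> 111111111110 (12 bits)
  11 -> 111111111110 (12 bits)
  1 -> 10 (2 bits)
  1 -> 10 (2 bits)
Total length = 12 + 12 + 2 + 2 = 28 bits.

Unary([11, 11, 1, 1]) = 1111111111101111111111101010 (28 bits)


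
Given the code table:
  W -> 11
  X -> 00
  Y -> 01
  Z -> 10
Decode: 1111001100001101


Decoding:
11 -> W
11 -> W
00 -> X
11 -> W
00 -> X
00 -> X
11 -> W
01 -> Y


Result: WWXWXXWY


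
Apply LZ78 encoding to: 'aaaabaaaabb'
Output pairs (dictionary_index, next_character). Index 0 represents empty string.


LZ78 encoding steps:
Dictionary: {0: ''}
Step 1: w='' (idx 0), next='a' -> output (0, 'a'), add 'a' as idx 1
Step 2: w='a' (idx 1), next='a' -> output (1, 'a'), add 'aa' as idx 2
Step 3: w='a' (idx 1), next='b' -> output (1, 'b'), add 'ab' as idx 3
Step 4: w='aa' (idx 2), next='a' -> output (2, 'a'), add 'aaa' as idx 4
Step 5: w='ab' (idx 3), next='b' -> output (3, 'b'), add 'abb' as idx 5


Encoded: [(0, 'a'), (1, 'a'), (1, 'b'), (2, 'a'), (3, 'b')]


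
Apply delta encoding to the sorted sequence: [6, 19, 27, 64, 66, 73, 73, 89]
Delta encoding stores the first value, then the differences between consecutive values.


First value: 6
Deltas:
  19 - 6 = 13
  27 - 19 = 8
  64 - 27 = 37
  66 - 64 = 2
  73 - 66 = 7
  73 - 73 = 0
  89 - 73 = 16


Delta encoded: [6, 13, 8, 37, 2, 7, 0, 16]


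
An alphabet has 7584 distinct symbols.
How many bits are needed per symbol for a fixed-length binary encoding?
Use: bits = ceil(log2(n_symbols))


log2(7584) = 12.8887
Bracket: 2^12 = 4096 < 7584 <= 2^13 = 8192
So ceil(log2(7584)) = 13

bits = ceil(log2(7584)) = ceil(12.8887) = 13 bits


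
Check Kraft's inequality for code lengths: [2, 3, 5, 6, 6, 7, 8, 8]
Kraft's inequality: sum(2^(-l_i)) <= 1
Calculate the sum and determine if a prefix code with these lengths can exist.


Sum = 2^(-2) + 2^(-3) + 2^(-5) + 2^(-6) + 2^(-6) + 2^(-7) + 2^(-8) + 2^(-8)
    = 0.25 + 0.125 + 0.03125 + 0.015625 + 0.015625 + 0.0078125 + 0.00390625 + 0.00390625
    = 116/256 = 0.453125
Since 0.453125 <= 1, Kraft's inequality IS satisfied.
A prefix code with these lengths CAN exist.

Kraft sum = 0.453125. Satisfied.


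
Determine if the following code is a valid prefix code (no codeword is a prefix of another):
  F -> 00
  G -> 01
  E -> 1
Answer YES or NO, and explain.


Checking each pair (does one codeword prefix another?):
  F='00' vs G='01': no prefix
  F='00' vs E='1': no prefix
  G='01' vs F='00': no prefix
  G='01' vs E='1': no prefix
  E='1' vs F='00': no prefix
  E='1' vs G='01': no prefix
No violation found over all pairs.

YES -- this is a valid prefix code. No codeword is a prefix of any other codeword.


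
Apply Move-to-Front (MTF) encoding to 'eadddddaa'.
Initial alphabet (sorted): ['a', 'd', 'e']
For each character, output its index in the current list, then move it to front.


MTF encoding:
'e': index 2 in ['a', 'd', 'e'] -> ['e', 'a', 'd']
'a': index 1 in ['e', 'a', 'd'] -> ['a', 'e', 'd']
'd': index 2 in ['a', 'e', 'd'] -> ['d', 'a', 'e']
'd': index 0 in ['d', 'a', 'e'] -> ['d', 'a', 'e']
'd': index 0 in ['d', 'a', 'e'] -> ['d', 'a', 'e']
'd': index 0 in ['d', 'a', 'e'] -> ['d', 'a', 'e']
'd': index 0 in ['d', 'a', 'e'] -> ['d', 'a', 'e']
'a': index 1 in ['d', 'a', 'e'] -> ['a', 'd', 'e']
'a': index 0 in ['a', 'd', 'e'] -> ['a', 'd', 'e']


Output: [2, 1, 2, 0, 0, 0, 0, 1, 0]


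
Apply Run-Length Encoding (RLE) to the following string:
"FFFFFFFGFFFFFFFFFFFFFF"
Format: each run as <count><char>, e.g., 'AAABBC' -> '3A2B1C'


Scanning runs left to right:
  i=0: run of 'F' x 7 -> '7F'
  i=7: run of 'G' x 1 -> '1G'
  i=8: run of 'F' x 14 -> '14F'

RLE = 7F1G14F


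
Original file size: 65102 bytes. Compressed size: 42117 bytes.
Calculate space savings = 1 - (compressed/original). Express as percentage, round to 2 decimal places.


ratio = compressed/original = 42117/65102 = 0.646939
savings = 1 - ratio = 1 - 0.646939 = 0.353061
as a percentage: 0.353061 * 100 = 35.31%

Space savings = 1 - 42117/65102 = 35.31%


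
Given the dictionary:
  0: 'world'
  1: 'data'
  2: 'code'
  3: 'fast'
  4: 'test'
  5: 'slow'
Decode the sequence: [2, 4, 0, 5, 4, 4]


Look up each index in the dictionary:
  2 -> 'code'
  4 -> 'test'
  0 -> 'world'
  5 -> 'slow'
  4 -> 'test'
  4 -> 'test'

Decoded: "code test world slow test test"


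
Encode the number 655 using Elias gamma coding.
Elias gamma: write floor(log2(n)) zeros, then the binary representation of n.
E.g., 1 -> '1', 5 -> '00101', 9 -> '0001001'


num_bits = floor(log2(655)) + 1 = 10
leading_zeros = num_bits - 1 = 9
binary(655) = 1010001111

Elias gamma(655) = '000000000' + '1010001111' = 0000000001010001111 (19 bits)


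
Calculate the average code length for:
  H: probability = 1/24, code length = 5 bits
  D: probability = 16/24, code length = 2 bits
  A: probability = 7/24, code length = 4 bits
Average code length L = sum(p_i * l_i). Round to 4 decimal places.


Weighted contributions p_i * l_i:
  H: (1/24) * 5 = 5/24
  D: (16/24) * 2 = 32/24
  A: (7/24) * 4 = 28/24
Sum = (5 + 32 + 28)/24 = 65/24

L = 65/24 = 2.7083 bits/symbol


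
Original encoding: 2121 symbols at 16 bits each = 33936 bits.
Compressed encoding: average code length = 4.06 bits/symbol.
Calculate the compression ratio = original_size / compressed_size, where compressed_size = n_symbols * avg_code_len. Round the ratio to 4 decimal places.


original_size = n_symbols * orig_bits = 2121 * 16 = 33936 bits
compressed_size = n_symbols * avg_code_len = 2121 * 4.06 = 8611.26 bits
ratio = original_size / compressed_size = 33936 / 8611.26 = 3.9409

Compression ratio = 3.9409


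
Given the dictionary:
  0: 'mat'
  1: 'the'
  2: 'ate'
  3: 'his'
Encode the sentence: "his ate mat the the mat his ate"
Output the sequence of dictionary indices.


Look up each word in the dictionary:
  'his' -> 3
  'ate' -> 2
  'mat' -> 0
  'the' -> 1
  'the' -> 1
  'mat' -> 0
  'his' -> 3
  'ate' -> 2

Encoded: [3, 2, 0, 1, 1, 0, 3, 2]


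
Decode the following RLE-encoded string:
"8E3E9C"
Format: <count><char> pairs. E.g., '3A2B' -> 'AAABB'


Expanding each <count><char> pair:
  8E -> 'EEEEEEEE'
  3E -> 'EEE'
  9C -> 'CCCCCCCCC'

Decoded = EEEEEEEEEEECCCCCCCCC


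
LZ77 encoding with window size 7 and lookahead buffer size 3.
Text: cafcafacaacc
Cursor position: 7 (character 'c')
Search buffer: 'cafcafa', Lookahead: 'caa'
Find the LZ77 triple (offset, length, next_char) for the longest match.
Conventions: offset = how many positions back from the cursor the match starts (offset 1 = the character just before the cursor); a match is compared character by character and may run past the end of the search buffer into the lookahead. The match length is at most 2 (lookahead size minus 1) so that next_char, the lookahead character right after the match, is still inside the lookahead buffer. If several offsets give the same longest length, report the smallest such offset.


Try each offset into the search buffer:
  offset=1 (pos 6, char 'a'): match length 0
  offset=2 (pos 5, char 'f'): match length 0
  offset=3 (pos 4, char 'a'): match length 0
  offset=4 (pos 3, char 'c'): match length 2
  offset=5 (pos 2, char 'f'): match length 0
  offset=6 (pos 1, char 'a'): match length 0
  offset=7 (pos 0, char 'c'): match length 2
Longest match has length 2, found at offsets 4, 7; take the smallest, offset 4.
next_char = character at position 7 + 2 = 9 -> 'a'

Best match: offset=4, length=2 (matching 'ca' starting at position 3)
LZ77 triple: (4, 2, 'a')


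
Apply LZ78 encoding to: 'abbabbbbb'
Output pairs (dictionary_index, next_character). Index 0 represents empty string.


LZ78 encoding steps:
Dictionary: {0: ''}
Step 1: w='' (idx 0), next='a' -> output (0, 'a'), add 'a' as idx 1
Step 2: w='' (idx 0), next='b' -> output (0, 'b'), add 'b' as idx 2
Step 3: w='b' (idx 2), next='a' -> output (2, 'a'), add 'ba' as idx 3
Step 4: w='b' (idx 2), next='b' -> output (2, 'b'), add 'bb' as idx 4
Step 5: w='bb' (idx 4), next='b' -> output (4, 'b'), add 'bbb' as idx 5


Encoded: [(0, 'a'), (0, 'b'), (2, 'a'), (2, 'b'), (4, 'b')]


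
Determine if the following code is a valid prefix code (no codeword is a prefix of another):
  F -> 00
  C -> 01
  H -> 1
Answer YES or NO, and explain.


Checking each pair (does one codeword prefix another?):
  F='00' vs C='01': no prefix
  F='00' vs H='1': no prefix
  C='01' vs F='00': no prefix
  C='01' vs H='1': no prefix
  H='1' vs F='00': no prefix
  H='1' vs C='01': no prefix
No violation found over all pairs.

YES -- this is a valid prefix code. No codeword is a prefix of any other codeword.


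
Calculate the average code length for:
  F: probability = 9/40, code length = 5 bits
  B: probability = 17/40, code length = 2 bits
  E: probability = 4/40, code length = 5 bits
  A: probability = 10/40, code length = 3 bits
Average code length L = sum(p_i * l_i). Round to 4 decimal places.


Weighted contributions p_i * l_i:
  F: (9/40) * 5 = 45/40
  B: (17/40) * 2 = 34/40
  E: (4/40) * 5 = 20/40
  A: (10/40) * 3 = 30/40
Sum = (45 + 34 + 20 + 30)/40 = 129/40

L = 129/40 = 3.2250 bits/symbol


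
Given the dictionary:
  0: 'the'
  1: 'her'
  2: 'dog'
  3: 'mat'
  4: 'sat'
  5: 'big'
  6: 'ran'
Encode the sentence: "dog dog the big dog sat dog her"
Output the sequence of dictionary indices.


Look up each word in the dictionary:
  'dog' -> 2
  'dog' -> 2
  'the' -> 0
  'big' -> 5
  'dog' -> 2
  'sat' -> 4
  'dog' -> 2
  'her' -> 1

Encoded: [2, 2, 0, 5, 2, 4, 2, 1]


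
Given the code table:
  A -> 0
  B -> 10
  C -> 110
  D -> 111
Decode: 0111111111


Decoding:
0 -> A
111 -> D
111 -> D
111 -> D


Result: ADDD


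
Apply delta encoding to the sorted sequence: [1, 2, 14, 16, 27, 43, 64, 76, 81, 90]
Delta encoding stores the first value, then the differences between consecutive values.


First value: 1
Deltas:
  2 - 1 = 1
  14 - 2 = 12
  16 - 14 = 2
  27 - 16 = 11
  43 - 27 = 16
  64 - 43 = 21
  76 - 64 = 12
  81 - 76 = 5
  90 - 81 = 9


Delta encoded: [1, 1, 12, 2, 11, 16, 21, 12, 5, 9]


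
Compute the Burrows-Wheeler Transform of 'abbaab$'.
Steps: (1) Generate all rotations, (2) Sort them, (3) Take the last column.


Rotations (sorted):
  0: $abbaab -> last char: b
  1: aab$abb -> last char: b
  2: ab$abba -> last char: a
  3: abbaab$ -> last char: $
  4: b$abbaa -> last char: a
  5: baab$ab -> last char: b
  6: bbaab$a -> last char: a


BWT = bba$aba


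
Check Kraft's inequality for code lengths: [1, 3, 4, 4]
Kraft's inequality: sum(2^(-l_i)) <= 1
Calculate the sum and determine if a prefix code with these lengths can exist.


Sum = 2^(-1) + 2^(-3) + 2^(-4) + 2^(-4)
    = 0.5 + 0.125 + 0.0625 + 0.0625
    = 12/16 = 0.75
Since 0.75 <= 1, Kraft's inequality IS satisfied.
A prefix code with these lengths CAN exist.

Kraft sum = 0.75. Satisfied.


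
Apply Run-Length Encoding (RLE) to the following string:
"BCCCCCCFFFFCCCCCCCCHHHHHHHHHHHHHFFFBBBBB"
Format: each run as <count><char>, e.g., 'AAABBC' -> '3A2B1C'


Scanning runs left to right:
  i=0: run of 'B' x 1 -> '1B'
  i=1: run of 'C' x 6 -> '6C'
  i=7: run of 'F' x 4 -> '4F'
  i=11: run of 'C' x 8 -> '8C'
  i=19: run of 'H' x 13 -> '13H'
  i=32: run of 'F' x 3 -> '3F'
  i=35: run of 'B' x 5 -> '5B'

RLE = 1B6C4F8C13H3F5B


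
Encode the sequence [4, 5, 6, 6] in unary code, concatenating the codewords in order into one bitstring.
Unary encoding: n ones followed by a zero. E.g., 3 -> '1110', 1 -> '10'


Encode each number as n ones followed by a terminating 0:
  4 -> 11110 (5 bits)
  5 -> 111110 (6 bits)
  6 -> 1111110 (7 bits)
  6 -> 1111110 (7 bits)
Total length = 5 + 6 + 7 + 7 = 25 bits.

Unary([4, 5, 6, 6]) = 1111011111011111101111110 (25 bits)


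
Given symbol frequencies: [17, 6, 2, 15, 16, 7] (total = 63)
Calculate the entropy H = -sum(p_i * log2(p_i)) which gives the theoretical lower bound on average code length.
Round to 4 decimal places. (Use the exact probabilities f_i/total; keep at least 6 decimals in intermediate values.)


Per-symbol terms -p_i * log2(p_i) with p_i = f_i/63:
  p = 17/63 = 0.269841: log2(p) = -1.889817, -p*log2(p) = 0.509951
  p = 6/63 = 0.095238: log2(p) = -3.392317, -p*log2(p) = 0.323078
  p = 2/63 = 0.031746: log2(p) = -4.977280, -p*log2(p) = 0.158009
  p = 15/63 = 0.238095: log2(p) = -2.070389, -p*log2(p) = 0.492950
  p = 16/63 = 0.253968: log2(p) = -1.977280, -p*log2(p) = 0.502166
  p = 7/63 = 0.111111: log2(p) = -3.169925, -p*log2(p) = 0.352214
H = 0.509951 + 0.323078 + 0.158009 + 0.492950 + 0.502166 + 0.352214 = 2.338368

H = 2.3384 bits/symbol


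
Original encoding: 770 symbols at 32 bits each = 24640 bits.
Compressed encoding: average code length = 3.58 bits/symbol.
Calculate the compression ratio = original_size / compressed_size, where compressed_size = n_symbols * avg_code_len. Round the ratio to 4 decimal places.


original_size = n_symbols * orig_bits = 770 * 32 = 24640 bits
compressed_size = n_symbols * avg_code_len = 770 * 3.58 = 2756.6 bits
ratio = original_size / compressed_size = 24640 / 2756.6 = 8.9385

Compression ratio = 8.9385


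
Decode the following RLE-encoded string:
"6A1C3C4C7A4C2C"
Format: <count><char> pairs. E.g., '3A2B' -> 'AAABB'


Expanding each <count><char> pair:
  6A -> 'AAAAAA'
  1C -> 'C'
  3C -> 'CCC'
  4C -> 'CCCC'
  7A -> 'AAAAAAA'
  4C -> 'CCCC'
  2C -> 'CC'

Decoded = AAAAAACCCCCCCCAAAAAAACCCCCC


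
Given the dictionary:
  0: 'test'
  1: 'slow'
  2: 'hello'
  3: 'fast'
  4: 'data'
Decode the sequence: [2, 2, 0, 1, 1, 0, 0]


Look up each index in the dictionary:
  2 -> 'hello'
  2 -> 'hello'
  0 -> 'test'
  1 -> 'slow'
  1 -> 'slow'
  0 -> 'test'
  0 -> 'test'

Decoded: "hello hello test slow slow test test"


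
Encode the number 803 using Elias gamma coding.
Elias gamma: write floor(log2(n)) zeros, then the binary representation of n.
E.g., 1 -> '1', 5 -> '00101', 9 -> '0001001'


num_bits = floor(log2(803)) + 1 = 10
leading_zeros = num_bits - 1 = 9
binary(803) = 1100100011

Elias gamma(803) = '000000000' + '1100100011' = 0000000001100100011 (19 bits)


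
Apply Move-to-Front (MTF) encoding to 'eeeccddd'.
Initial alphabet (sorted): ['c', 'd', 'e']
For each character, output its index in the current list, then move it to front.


MTF encoding:
'e': index 2 in ['c', 'd', 'e'] -> ['e', 'c', 'd']
'e': index 0 in ['e', 'c', 'd'] -> ['e', 'c', 'd']
'e': index 0 in ['e', 'c', 'd'] -> ['e', 'c', 'd']
'c': index 1 in ['e', 'c', 'd'] -> ['c', 'e', 'd']
'c': index 0 in ['c', 'e', 'd'] -> ['c', 'e', 'd']
'd': index 2 in ['c', 'e', 'd'] -> ['d', 'c', 'e']
'd': index 0 in ['d', 'c', 'e'] -> ['d', 'c', 'e']
'd': index 0 in ['d', 'c', 'e'] -> ['d', 'c', 'e']


Output: [2, 0, 0, 1, 0, 2, 0, 0]


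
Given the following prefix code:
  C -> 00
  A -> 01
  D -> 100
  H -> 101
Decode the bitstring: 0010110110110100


Decoding step by step:
Bits 00 -> C
Bits 101 -> H
Bits 101 -> H
Bits 101 -> H
Bits 101 -> H
Bits 00 -> C


Decoded message: CHHHHC


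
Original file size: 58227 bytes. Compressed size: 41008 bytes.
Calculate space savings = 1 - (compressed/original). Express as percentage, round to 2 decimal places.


ratio = compressed/original = 41008/58227 = 0.704278
savings = 1 - ratio = 1 - 0.704278 = 0.295722
as a percentage: 0.295722 * 100 = 29.57%

Space savings = 1 - 41008/58227 = 29.57%


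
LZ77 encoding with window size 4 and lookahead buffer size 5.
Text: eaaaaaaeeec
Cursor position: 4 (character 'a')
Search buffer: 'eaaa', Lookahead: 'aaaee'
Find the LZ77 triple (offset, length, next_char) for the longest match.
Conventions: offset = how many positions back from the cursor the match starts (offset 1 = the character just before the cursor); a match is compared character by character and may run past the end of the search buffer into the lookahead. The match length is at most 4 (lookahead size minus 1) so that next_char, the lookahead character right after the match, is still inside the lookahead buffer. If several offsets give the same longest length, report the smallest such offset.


Try each offset into the search buffer:
  offset=1 (pos 3, char 'a'): match length 3
  offset=2 (pos 2, char 'a'): match length 3
  offset=3 (pos 1, char 'a'): match length 3
  offset=4 (pos 0, char 'e'): match length 0
Longest match has length 3, found at offsets 1, 2, 3; take the smallest, offset 1.
next_char = character at position 4 + 3 = 7 -> 'e'

Best match: offset=1, length=3 (matching 'aaa' starting at position 3)
LZ77 triple: (1, 3, 'e')


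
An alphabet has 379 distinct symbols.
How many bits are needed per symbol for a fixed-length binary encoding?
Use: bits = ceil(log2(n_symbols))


log2(379) = 8.5661
Bracket: 2^8 = 256 < 379 <= 2^9 = 512
So ceil(log2(379)) = 9

bits = ceil(log2(379)) = ceil(8.5661) = 9 bits


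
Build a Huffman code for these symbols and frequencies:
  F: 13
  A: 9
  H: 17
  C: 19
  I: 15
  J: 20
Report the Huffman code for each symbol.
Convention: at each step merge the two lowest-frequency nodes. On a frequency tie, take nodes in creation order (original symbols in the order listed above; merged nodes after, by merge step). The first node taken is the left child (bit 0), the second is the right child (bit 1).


Huffman tree construction:
Step 1: Merge A(9) + F(13) = 22
Step 2: Merge I(15) + H(17) = 32
Step 3: Merge C(19) + J(20) = 39
Step 4: Merge (A+F)(22) + (I+H)(32) = 54
Step 5: Merge (C+J)(39) + ((A+F)+(I+H))(54) = 93
Read each symbol's code off the tree from the root (left child = 0, right child = 1).

Codes:
  F: 101 (length 3)
  A: 100 (length 3)
  H: 111 (length 3)
  C: 00 (length 2)
  I: 110 (length 3)
  J: 01 (length 2)
Average code length: 240/93 = 2.5806 bits/symbol


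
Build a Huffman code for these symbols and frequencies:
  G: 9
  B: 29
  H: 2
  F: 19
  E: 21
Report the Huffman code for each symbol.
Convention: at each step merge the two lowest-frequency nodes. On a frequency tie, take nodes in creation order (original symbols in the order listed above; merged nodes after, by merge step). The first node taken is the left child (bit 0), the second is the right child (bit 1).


Huffman tree construction:
Step 1: Merge H(2) + G(9) = 11
Step 2: Merge (H+G)(11) + F(19) = 30
Step 3: Merge E(21) + B(29) = 50
Step 4: Merge ((H+G)+F)(30) + (E+B)(50) = 80
Read each symbol's code off the tree from the root (left child = 0, right child = 1).

Codes:
  G: 001 (length 3)
  B: 11 (length 2)
  H: 000 (length 3)
  F: 01 (length 2)
  E: 10 (length 2)
Average code length: 171/80 = 2.1375 bits/symbol


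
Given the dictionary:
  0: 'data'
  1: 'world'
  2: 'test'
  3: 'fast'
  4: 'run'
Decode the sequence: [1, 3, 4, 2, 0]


Look up each index in the dictionary:
  1 -> 'world'
  3 -> 'fast'
  4 -> 'run'
  2 -> 'test'
  0 -> 'data'

Decoded: "world fast run test data"


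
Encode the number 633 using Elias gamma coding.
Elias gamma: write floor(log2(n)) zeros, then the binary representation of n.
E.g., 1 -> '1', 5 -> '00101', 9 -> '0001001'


num_bits = floor(log2(633)) + 1 = 10
leading_zeros = num_bits - 1 = 9
binary(633) = 1001111001

Elias gamma(633) = '000000000' + '1001111001' = 0000000001001111001 (19 bits)


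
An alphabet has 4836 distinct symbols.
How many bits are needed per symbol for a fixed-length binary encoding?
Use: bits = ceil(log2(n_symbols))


log2(4836) = 12.2396
Bracket: 2^12 = 4096 < 4836 <= 2^13 = 8192
So ceil(log2(4836)) = 13

bits = ceil(log2(4836)) = ceil(12.2396) = 13 bits
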